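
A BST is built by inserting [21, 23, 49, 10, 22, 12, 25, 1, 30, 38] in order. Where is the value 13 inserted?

Starting tree (level order): [21, 10, 23, 1, 12, 22, 49, None, None, None, None, None, None, 25, None, None, 30, None, 38]
Insertion path: 21 -> 10 -> 12
Result: insert 13 as right child of 12
Final tree (level order): [21, 10, 23, 1, 12, 22, 49, None, None, None, 13, None, None, 25, None, None, None, None, 30, None, 38]


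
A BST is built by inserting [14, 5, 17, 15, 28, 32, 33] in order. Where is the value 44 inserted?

Starting tree (level order): [14, 5, 17, None, None, 15, 28, None, None, None, 32, None, 33]
Insertion path: 14 -> 17 -> 28 -> 32 -> 33
Result: insert 44 as right child of 33
Final tree (level order): [14, 5, 17, None, None, 15, 28, None, None, None, 32, None, 33, None, 44]


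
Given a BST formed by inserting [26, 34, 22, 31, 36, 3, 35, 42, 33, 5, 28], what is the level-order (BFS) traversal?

Tree insertion order: [26, 34, 22, 31, 36, 3, 35, 42, 33, 5, 28]
Tree (level-order array): [26, 22, 34, 3, None, 31, 36, None, 5, 28, 33, 35, 42]
BFS from the root, enqueuing left then right child of each popped node:
  queue [26] -> pop 26, enqueue [22, 34], visited so far: [26]
  queue [22, 34] -> pop 22, enqueue [3], visited so far: [26, 22]
  queue [34, 3] -> pop 34, enqueue [31, 36], visited so far: [26, 22, 34]
  queue [3, 31, 36] -> pop 3, enqueue [5], visited so far: [26, 22, 34, 3]
  queue [31, 36, 5] -> pop 31, enqueue [28, 33], visited so far: [26, 22, 34, 3, 31]
  queue [36, 5, 28, 33] -> pop 36, enqueue [35, 42], visited so far: [26, 22, 34, 3, 31, 36]
  queue [5, 28, 33, 35, 42] -> pop 5, enqueue [none], visited so far: [26, 22, 34, 3, 31, 36, 5]
  queue [28, 33, 35, 42] -> pop 28, enqueue [none], visited so far: [26, 22, 34, 3, 31, 36, 5, 28]
  queue [33, 35, 42] -> pop 33, enqueue [none], visited so far: [26, 22, 34, 3, 31, 36, 5, 28, 33]
  queue [35, 42] -> pop 35, enqueue [none], visited so far: [26, 22, 34, 3, 31, 36, 5, 28, 33, 35]
  queue [42] -> pop 42, enqueue [none], visited so far: [26, 22, 34, 3, 31, 36, 5, 28, 33, 35, 42]
Result: [26, 22, 34, 3, 31, 36, 5, 28, 33, 35, 42]


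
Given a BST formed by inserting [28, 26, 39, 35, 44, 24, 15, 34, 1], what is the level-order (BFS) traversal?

Tree insertion order: [28, 26, 39, 35, 44, 24, 15, 34, 1]
Tree (level-order array): [28, 26, 39, 24, None, 35, 44, 15, None, 34, None, None, None, 1]
BFS from the root, enqueuing left then right child of each popped node:
  queue [28] -> pop 28, enqueue [26, 39], visited so far: [28]
  queue [26, 39] -> pop 26, enqueue [24], visited so far: [28, 26]
  queue [39, 24] -> pop 39, enqueue [35, 44], visited so far: [28, 26, 39]
  queue [24, 35, 44] -> pop 24, enqueue [15], visited so far: [28, 26, 39, 24]
  queue [35, 44, 15] -> pop 35, enqueue [34], visited so far: [28, 26, 39, 24, 35]
  queue [44, 15, 34] -> pop 44, enqueue [none], visited so far: [28, 26, 39, 24, 35, 44]
  queue [15, 34] -> pop 15, enqueue [1], visited so far: [28, 26, 39, 24, 35, 44, 15]
  queue [34, 1] -> pop 34, enqueue [none], visited so far: [28, 26, 39, 24, 35, 44, 15, 34]
  queue [1] -> pop 1, enqueue [none], visited so far: [28, 26, 39, 24, 35, 44, 15, 34, 1]
Result: [28, 26, 39, 24, 35, 44, 15, 34, 1]


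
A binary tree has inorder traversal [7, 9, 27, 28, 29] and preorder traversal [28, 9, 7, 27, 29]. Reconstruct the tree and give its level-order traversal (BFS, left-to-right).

Inorder:  [7, 9, 27, 28, 29]
Preorder: [28, 9, 7, 27, 29]
Algorithm: preorder visits root first, so consume preorder in order;
for each root, split the current inorder slice at that value into
left-subtree inorder and right-subtree inorder, then recurse.
Recursive splits:
  root=28; inorder splits into left=[7, 9, 27], right=[29]
  root=9; inorder splits into left=[7], right=[27]
  root=7; inorder splits into left=[], right=[]
  root=27; inorder splits into left=[], right=[]
  root=29; inorder splits into left=[], right=[]
Reconstructed level-order: [28, 9, 29, 7, 27]


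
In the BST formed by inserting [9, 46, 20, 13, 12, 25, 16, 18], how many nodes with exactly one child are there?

Tree built from: [9, 46, 20, 13, 12, 25, 16, 18]
Tree (level-order array): [9, None, 46, 20, None, 13, 25, 12, 16, None, None, None, None, None, 18]
Rule: These are nodes with exactly 1 non-null child.
Per-node child counts:
  node 9: 1 child(ren)
  node 46: 1 child(ren)
  node 20: 2 child(ren)
  node 13: 2 child(ren)
  node 12: 0 child(ren)
  node 16: 1 child(ren)
  node 18: 0 child(ren)
  node 25: 0 child(ren)
Matching nodes: [9, 46, 16]
Count of nodes with exactly one child: 3


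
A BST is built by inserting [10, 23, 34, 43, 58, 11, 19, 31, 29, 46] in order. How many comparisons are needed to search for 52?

Search path for 52: 10 -> 23 -> 34 -> 43 -> 58 -> 46
Found: False
Comparisons: 6


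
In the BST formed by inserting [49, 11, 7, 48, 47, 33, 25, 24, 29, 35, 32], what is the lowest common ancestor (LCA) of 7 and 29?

Tree insertion order: [49, 11, 7, 48, 47, 33, 25, 24, 29, 35, 32]
Tree (level-order array): [49, 11, None, 7, 48, None, None, 47, None, 33, None, 25, 35, 24, 29, None, None, None, None, None, 32]
In a BST, the LCA of p=7, q=29 is the first node v on the
root-to-leaf path with p <= v <= q (go left if both < v, right if both > v).
Walk from root:
  at 49: both 7 and 29 < 49, go left
  at 11: 7 <= 11 <= 29, this is the LCA
LCA = 11


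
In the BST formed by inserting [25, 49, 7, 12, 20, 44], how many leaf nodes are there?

Tree built from: [25, 49, 7, 12, 20, 44]
Tree (level-order array): [25, 7, 49, None, 12, 44, None, None, 20]
Rule: A leaf has 0 children.
Per-node child counts:
  node 25: 2 child(ren)
  node 7: 1 child(ren)
  node 12: 1 child(ren)
  node 20: 0 child(ren)
  node 49: 1 child(ren)
  node 44: 0 child(ren)
Matching nodes: [20, 44]
Count of leaf nodes: 2


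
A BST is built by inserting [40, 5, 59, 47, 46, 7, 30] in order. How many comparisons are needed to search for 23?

Search path for 23: 40 -> 5 -> 7 -> 30
Found: False
Comparisons: 4


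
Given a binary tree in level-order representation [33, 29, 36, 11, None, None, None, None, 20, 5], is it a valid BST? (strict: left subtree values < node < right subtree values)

Level-order array: [33, 29, 36, 11, None, None, None, None, 20, 5]
Validate using subtree bounds (lo, hi): at each node, require lo < value < hi,
then recurse left with hi=value and right with lo=value.
Preorder trace (stopping at first violation):
  at node 33 with bounds (-inf, +inf): OK
  at node 29 with bounds (-inf, 33): OK
  at node 11 with bounds (-inf, 29): OK
  at node 20 with bounds (11, 29): OK
  at node 5 with bounds (11, 20): VIOLATION
Node 5 violates its bound: not (11 < 5 < 20).
Result: Not a valid BST


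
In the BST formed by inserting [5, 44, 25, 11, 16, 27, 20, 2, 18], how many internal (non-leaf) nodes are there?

Tree built from: [5, 44, 25, 11, 16, 27, 20, 2, 18]
Tree (level-order array): [5, 2, 44, None, None, 25, None, 11, 27, None, 16, None, None, None, 20, 18]
Rule: An internal node has at least one child.
Per-node child counts:
  node 5: 2 child(ren)
  node 2: 0 child(ren)
  node 44: 1 child(ren)
  node 25: 2 child(ren)
  node 11: 1 child(ren)
  node 16: 1 child(ren)
  node 20: 1 child(ren)
  node 18: 0 child(ren)
  node 27: 0 child(ren)
Matching nodes: [5, 44, 25, 11, 16, 20]
Count of internal (non-leaf) nodes: 6


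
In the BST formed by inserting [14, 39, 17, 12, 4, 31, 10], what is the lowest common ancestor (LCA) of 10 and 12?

Tree insertion order: [14, 39, 17, 12, 4, 31, 10]
Tree (level-order array): [14, 12, 39, 4, None, 17, None, None, 10, None, 31]
In a BST, the LCA of p=10, q=12 is the first node v on the
root-to-leaf path with p <= v <= q (go left if both < v, right if both > v).
Walk from root:
  at 14: both 10 and 12 < 14, go left
  at 12: 10 <= 12 <= 12, this is the LCA
LCA = 12


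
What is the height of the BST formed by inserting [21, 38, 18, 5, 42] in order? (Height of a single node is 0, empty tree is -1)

Insertion order: [21, 38, 18, 5, 42]
Tree (level-order array): [21, 18, 38, 5, None, None, 42]
Compute height bottom-up (empty subtree = -1):
  height(5) = 1 + max(-1, -1) = 0
  height(18) = 1 + max(0, -1) = 1
  height(42) = 1 + max(-1, -1) = 0
  height(38) = 1 + max(-1, 0) = 1
  height(21) = 1 + max(1, 1) = 2
Height = 2


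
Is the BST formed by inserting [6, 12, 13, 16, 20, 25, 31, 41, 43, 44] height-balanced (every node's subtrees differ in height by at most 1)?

Tree (level-order array): [6, None, 12, None, 13, None, 16, None, 20, None, 25, None, 31, None, 41, None, 43, None, 44]
Definition: a tree is height-balanced if, at every node, |h(left) - h(right)| <= 1 (empty subtree has height -1).
Bottom-up per-node check:
  node 44: h_left=-1, h_right=-1, diff=0 [OK], height=0
  node 43: h_left=-1, h_right=0, diff=1 [OK], height=1
  node 41: h_left=-1, h_right=1, diff=2 [FAIL (|-1-1|=2 > 1)], height=2
  node 31: h_left=-1, h_right=2, diff=3 [FAIL (|-1-2|=3 > 1)], height=3
  node 25: h_left=-1, h_right=3, diff=4 [FAIL (|-1-3|=4 > 1)], height=4
  node 20: h_left=-1, h_right=4, diff=5 [FAIL (|-1-4|=5 > 1)], height=5
  node 16: h_left=-1, h_right=5, diff=6 [FAIL (|-1-5|=6 > 1)], height=6
  node 13: h_left=-1, h_right=6, diff=7 [FAIL (|-1-6|=7 > 1)], height=7
  node 12: h_left=-1, h_right=7, diff=8 [FAIL (|-1-7|=8 > 1)], height=8
  node 6: h_left=-1, h_right=8, diff=9 [FAIL (|-1-8|=9 > 1)], height=9
Node 41 violates the condition: |-1 - 1| = 2 > 1.
Result: Not balanced


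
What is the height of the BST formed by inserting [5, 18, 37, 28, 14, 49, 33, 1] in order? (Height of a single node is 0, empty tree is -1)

Insertion order: [5, 18, 37, 28, 14, 49, 33, 1]
Tree (level-order array): [5, 1, 18, None, None, 14, 37, None, None, 28, 49, None, 33]
Compute height bottom-up (empty subtree = -1):
  height(1) = 1 + max(-1, -1) = 0
  height(14) = 1 + max(-1, -1) = 0
  height(33) = 1 + max(-1, -1) = 0
  height(28) = 1 + max(-1, 0) = 1
  height(49) = 1 + max(-1, -1) = 0
  height(37) = 1 + max(1, 0) = 2
  height(18) = 1 + max(0, 2) = 3
  height(5) = 1 + max(0, 3) = 4
Height = 4


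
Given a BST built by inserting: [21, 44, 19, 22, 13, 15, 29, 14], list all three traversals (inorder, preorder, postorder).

Tree insertion order: [21, 44, 19, 22, 13, 15, 29, 14]
Tree (level-order array): [21, 19, 44, 13, None, 22, None, None, 15, None, 29, 14]
Inorder (L, root, R): [13, 14, 15, 19, 21, 22, 29, 44]
Preorder (root, L, R): [21, 19, 13, 15, 14, 44, 22, 29]
Postorder (L, R, root): [14, 15, 13, 19, 29, 22, 44, 21]


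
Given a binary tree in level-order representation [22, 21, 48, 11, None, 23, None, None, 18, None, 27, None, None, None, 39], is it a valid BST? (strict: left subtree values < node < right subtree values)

Level-order array: [22, 21, 48, 11, None, 23, None, None, 18, None, 27, None, None, None, 39]
Validate using subtree bounds (lo, hi): at each node, require lo < value < hi,
then recurse left with hi=value and right with lo=value.
Preorder trace (stopping at first violation):
  at node 22 with bounds (-inf, +inf): OK
  at node 21 with bounds (-inf, 22): OK
  at node 11 with bounds (-inf, 21): OK
  at node 18 with bounds (11, 21): OK
  at node 48 with bounds (22, +inf): OK
  at node 23 with bounds (22, 48): OK
  at node 27 with bounds (23, 48): OK
  at node 39 with bounds (27, 48): OK
No violation found at any node.
Result: Valid BST


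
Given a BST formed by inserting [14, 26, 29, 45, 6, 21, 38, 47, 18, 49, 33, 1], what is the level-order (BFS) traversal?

Tree insertion order: [14, 26, 29, 45, 6, 21, 38, 47, 18, 49, 33, 1]
Tree (level-order array): [14, 6, 26, 1, None, 21, 29, None, None, 18, None, None, 45, None, None, 38, 47, 33, None, None, 49]
BFS from the root, enqueuing left then right child of each popped node:
  queue [14] -> pop 14, enqueue [6, 26], visited so far: [14]
  queue [6, 26] -> pop 6, enqueue [1], visited so far: [14, 6]
  queue [26, 1] -> pop 26, enqueue [21, 29], visited so far: [14, 6, 26]
  queue [1, 21, 29] -> pop 1, enqueue [none], visited so far: [14, 6, 26, 1]
  queue [21, 29] -> pop 21, enqueue [18], visited so far: [14, 6, 26, 1, 21]
  queue [29, 18] -> pop 29, enqueue [45], visited so far: [14, 6, 26, 1, 21, 29]
  queue [18, 45] -> pop 18, enqueue [none], visited so far: [14, 6, 26, 1, 21, 29, 18]
  queue [45] -> pop 45, enqueue [38, 47], visited so far: [14, 6, 26, 1, 21, 29, 18, 45]
  queue [38, 47] -> pop 38, enqueue [33], visited so far: [14, 6, 26, 1, 21, 29, 18, 45, 38]
  queue [47, 33] -> pop 47, enqueue [49], visited so far: [14, 6, 26, 1, 21, 29, 18, 45, 38, 47]
  queue [33, 49] -> pop 33, enqueue [none], visited so far: [14, 6, 26, 1, 21, 29, 18, 45, 38, 47, 33]
  queue [49] -> pop 49, enqueue [none], visited so far: [14, 6, 26, 1, 21, 29, 18, 45, 38, 47, 33, 49]
Result: [14, 6, 26, 1, 21, 29, 18, 45, 38, 47, 33, 49]


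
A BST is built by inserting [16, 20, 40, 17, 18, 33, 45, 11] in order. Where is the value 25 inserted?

Starting tree (level order): [16, 11, 20, None, None, 17, 40, None, 18, 33, 45]
Insertion path: 16 -> 20 -> 40 -> 33
Result: insert 25 as left child of 33
Final tree (level order): [16, 11, 20, None, None, 17, 40, None, 18, 33, 45, None, None, 25]


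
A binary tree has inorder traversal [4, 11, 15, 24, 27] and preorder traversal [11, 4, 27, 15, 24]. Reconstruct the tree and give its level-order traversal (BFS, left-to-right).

Inorder:  [4, 11, 15, 24, 27]
Preorder: [11, 4, 27, 15, 24]
Algorithm: preorder visits root first, so consume preorder in order;
for each root, split the current inorder slice at that value into
left-subtree inorder and right-subtree inorder, then recurse.
Recursive splits:
  root=11; inorder splits into left=[4], right=[15, 24, 27]
  root=4; inorder splits into left=[], right=[]
  root=27; inorder splits into left=[15, 24], right=[]
  root=15; inorder splits into left=[], right=[24]
  root=24; inorder splits into left=[], right=[]
Reconstructed level-order: [11, 4, 27, 15, 24]


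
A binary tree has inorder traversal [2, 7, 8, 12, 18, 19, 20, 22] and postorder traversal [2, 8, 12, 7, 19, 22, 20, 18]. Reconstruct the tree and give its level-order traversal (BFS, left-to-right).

Inorder:   [2, 7, 8, 12, 18, 19, 20, 22]
Postorder: [2, 8, 12, 7, 19, 22, 20, 18]
Algorithm: postorder visits root last, so walk postorder right-to-left;
each value is the root of the current inorder slice — split it at that
value, recurse on the right subtree first, then the left.
Recursive splits:
  root=18; inorder splits into left=[2, 7, 8, 12], right=[19, 20, 22]
  root=20; inorder splits into left=[19], right=[22]
  root=22; inorder splits into left=[], right=[]
  root=19; inorder splits into left=[], right=[]
  root=7; inorder splits into left=[2], right=[8, 12]
  root=12; inorder splits into left=[8], right=[]
  root=8; inorder splits into left=[], right=[]
  root=2; inorder splits into left=[], right=[]
Reconstructed level-order: [18, 7, 20, 2, 12, 19, 22, 8]


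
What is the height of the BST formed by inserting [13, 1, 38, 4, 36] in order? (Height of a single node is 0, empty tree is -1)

Insertion order: [13, 1, 38, 4, 36]
Tree (level-order array): [13, 1, 38, None, 4, 36]
Compute height bottom-up (empty subtree = -1):
  height(4) = 1 + max(-1, -1) = 0
  height(1) = 1 + max(-1, 0) = 1
  height(36) = 1 + max(-1, -1) = 0
  height(38) = 1 + max(0, -1) = 1
  height(13) = 1 + max(1, 1) = 2
Height = 2


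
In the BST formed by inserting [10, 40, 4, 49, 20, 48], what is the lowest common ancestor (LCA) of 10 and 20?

Tree insertion order: [10, 40, 4, 49, 20, 48]
Tree (level-order array): [10, 4, 40, None, None, 20, 49, None, None, 48]
In a BST, the LCA of p=10, q=20 is the first node v on the
root-to-leaf path with p <= v <= q (go left if both < v, right if both > v).
Walk from root:
  at 10: 10 <= 10 <= 20, this is the LCA
LCA = 10


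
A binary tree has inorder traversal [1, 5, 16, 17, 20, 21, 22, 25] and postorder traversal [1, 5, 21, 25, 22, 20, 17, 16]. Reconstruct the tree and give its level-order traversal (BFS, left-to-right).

Inorder:   [1, 5, 16, 17, 20, 21, 22, 25]
Postorder: [1, 5, 21, 25, 22, 20, 17, 16]
Algorithm: postorder visits root last, so walk postorder right-to-left;
each value is the root of the current inorder slice — split it at that
value, recurse on the right subtree first, then the left.
Recursive splits:
  root=16; inorder splits into left=[1, 5], right=[17, 20, 21, 22, 25]
  root=17; inorder splits into left=[], right=[20, 21, 22, 25]
  root=20; inorder splits into left=[], right=[21, 22, 25]
  root=22; inorder splits into left=[21], right=[25]
  root=25; inorder splits into left=[], right=[]
  root=21; inorder splits into left=[], right=[]
  root=5; inorder splits into left=[1], right=[]
  root=1; inorder splits into left=[], right=[]
Reconstructed level-order: [16, 5, 17, 1, 20, 22, 21, 25]


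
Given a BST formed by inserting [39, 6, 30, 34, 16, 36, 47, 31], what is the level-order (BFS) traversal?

Tree insertion order: [39, 6, 30, 34, 16, 36, 47, 31]
Tree (level-order array): [39, 6, 47, None, 30, None, None, 16, 34, None, None, 31, 36]
BFS from the root, enqueuing left then right child of each popped node:
  queue [39] -> pop 39, enqueue [6, 47], visited so far: [39]
  queue [6, 47] -> pop 6, enqueue [30], visited so far: [39, 6]
  queue [47, 30] -> pop 47, enqueue [none], visited so far: [39, 6, 47]
  queue [30] -> pop 30, enqueue [16, 34], visited so far: [39, 6, 47, 30]
  queue [16, 34] -> pop 16, enqueue [none], visited so far: [39, 6, 47, 30, 16]
  queue [34] -> pop 34, enqueue [31, 36], visited so far: [39, 6, 47, 30, 16, 34]
  queue [31, 36] -> pop 31, enqueue [none], visited so far: [39, 6, 47, 30, 16, 34, 31]
  queue [36] -> pop 36, enqueue [none], visited so far: [39, 6, 47, 30, 16, 34, 31, 36]
Result: [39, 6, 47, 30, 16, 34, 31, 36]


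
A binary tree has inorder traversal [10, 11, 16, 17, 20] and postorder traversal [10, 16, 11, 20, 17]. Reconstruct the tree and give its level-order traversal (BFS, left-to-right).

Inorder:   [10, 11, 16, 17, 20]
Postorder: [10, 16, 11, 20, 17]
Algorithm: postorder visits root last, so walk postorder right-to-left;
each value is the root of the current inorder slice — split it at that
value, recurse on the right subtree first, then the left.
Recursive splits:
  root=17; inorder splits into left=[10, 11, 16], right=[20]
  root=20; inorder splits into left=[], right=[]
  root=11; inorder splits into left=[10], right=[16]
  root=16; inorder splits into left=[], right=[]
  root=10; inorder splits into left=[], right=[]
Reconstructed level-order: [17, 11, 20, 10, 16]


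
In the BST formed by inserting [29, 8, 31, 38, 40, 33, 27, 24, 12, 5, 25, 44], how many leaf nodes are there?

Tree built from: [29, 8, 31, 38, 40, 33, 27, 24, 12, 5, 25, 44]
Tree (level-order array): [29, 8, 31, 5, 27, None, 38, None, None, 24, None, 33, 40, 12, 25, None, None, None, 44]
Rule: A leaf has 0 children.
Per-node child counts:
  node 29: 2 child(ren)
  node 8: 2 child(ren)
  node 5: 0 child(ren)
  node 27: 1 child(ren)
  node 24: 2 child(ren)
  node 12: 0 child(ren)
  node 25: 0 child(ren)
  node 31: 1 child(ren)
  node 38: 2 child(ren)
  node 33: 0 child(ren)
  node 40: 1 child(ren)
  node 44: 0 child(ren)
Matching nodes: [5, 12, 25, 33, 44]
Count of leaf nodes: 5


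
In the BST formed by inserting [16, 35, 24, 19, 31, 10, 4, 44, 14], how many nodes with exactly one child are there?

Tree built from: [16, 35, 24, 19, 31, 10, 4, 44, 14]
Tree (level-order array): [16, 10, 35, 4, 14, 24, 44, None, None, None, None, 19, 31]
Rule: These are nodes with exactly 1 non-null child.
Per-node child counts:
  node 16: 2 child(ren)
  node 10: 2 child(ren)
  node 4: 0 child(ren)
  node 14: 0 child(ren)
  node 35: 2 child(ren)
  node 24: 2 child(ren)
  node 19: 0 child(ren)
  node 31: 0 child(ren)
  node 44: 0 child(ren)
Matching nodes: (none)
Count of nodes with exactly one child: 0


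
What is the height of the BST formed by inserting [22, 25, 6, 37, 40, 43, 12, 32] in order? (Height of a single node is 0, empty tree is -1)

Insertion order: [22, 25, 6, 37, 40, 43, 12, 32]
Tree (level-order array): [22, 6, 25, None, 12, None, 37, None, None, 32, 40, None, None, None, 43]
Compute height bottom-up (empty subtree = -1):
  height(12) = 1 + max(-1, -1) = 0
  height(6) = 1 + max(-1, 0) = 1
  height(32) = 1 + max(-1, -1) = 0
  height(43) = 1 + max(-1, -1) = 0
  height(40) = 1 + max(-1, 0) = 1
  height(37) = 1 + max(0, 1) = 2
  height(25) = 1 + max(-1, 2) = 3
  height(22) = 1 + max(1, 3) = 4
Height = 4


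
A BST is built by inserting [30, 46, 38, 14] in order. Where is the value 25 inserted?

Starting tree (level order): [30, 14, 46, None, None, 38]
Insertion path: 30 -> 14
Result: insert 25 as right child of 14
Final tree (level order): [30, 14, 46, None, 25, 38]


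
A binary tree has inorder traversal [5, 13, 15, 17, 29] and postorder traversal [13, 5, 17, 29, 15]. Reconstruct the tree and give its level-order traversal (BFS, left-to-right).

Inorder:   [5, 13, 15, 17, 29]
Postorder: [13, 5, 17, 29, 15]
Algorithm: postorder visits root last, so walk postorder right-to-left;
each value is the root of the current inorder slice — split it at that
value, recurse on the right subtree first, then the left.
Recursive splits:
  root=15; inorder splits into left=[5, 13], right=[17, 29]
  root=29; inorder splits into left=[17], right=[]
  root=17; inorder splits into left=[], right=[]
  root=5; inorder splits into left=[], right=[13]
  root=13; inorder splits into left=[], right=[]
Reconstructed level-order: [15, 5, 29, 13, 17]


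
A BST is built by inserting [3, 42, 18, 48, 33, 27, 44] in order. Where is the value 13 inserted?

Starting tree (level order): [3, None, 42, 18, 48, None, 33, 44, None, 27]
Insertion path: 3 -> 42 -> 18
Result: insert 13 as left child of 18
Final tree (level order): [3, None, 42, 18, 48, 13, 33, 44, None, None, None, 27]


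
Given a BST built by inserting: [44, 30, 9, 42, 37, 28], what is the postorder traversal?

Tree insertion order: [44, 30, 9, 42, 37, 28]
Tree (level-order array): [44, 30, None, 9, 42, None, 28, 37]
Postorder traversal: [28, 9, 37, 42, 30, 44]


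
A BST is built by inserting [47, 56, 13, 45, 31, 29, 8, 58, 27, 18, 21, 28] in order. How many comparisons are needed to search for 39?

Search path for 39: 47 -> 13 -> 45 -> 31
Found: False
Comparisons: 4


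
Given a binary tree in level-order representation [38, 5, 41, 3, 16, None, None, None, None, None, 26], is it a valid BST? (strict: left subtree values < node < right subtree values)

Level-order array: [38, 5, 41, 3, 16, None, None, None, None, None, 26]
Validate using subtree bounds (lo, hi): at each node, require lo < value < hi,
then recurse left with hi=value and right with lo=value.
Preorder trace (stopping at first violation):
  at node 38 with bounds (-inf, +inf): OK
  at node 5 with bounds (-inf, 38): OK
  at node 3 with bounds (-inf, 5): OK
  at node 16 with bounds (5, 38): OK
  at node 26 with bounds (16, 38): OK
  at node 41 with bounds (38, +inf): OK
No violation found at any node.
Result: Valid BST


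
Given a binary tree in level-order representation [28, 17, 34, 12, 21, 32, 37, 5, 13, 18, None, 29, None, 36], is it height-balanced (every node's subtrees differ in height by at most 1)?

Tree (level-order array): [28, 17, 34, 12, 21, 32, 37, 5, 13, 18, None, 29, None, 36]
Definition: a tree is height-balanced if, at every node, |h(left) - h(right)| <= 1 (empty subtree has height -1).
Bottom-up per-node check:
  node 5: h_left=-1, h_right=-1, diff=0 [OK], height=0
  node 13: h_left=-1, h_right=-1, diff=0 [OK], height=0
  node 12: h_left=0, h_right=0, diff=0 [OK], height=1
  node 18: h_left=-1, h_right=-1, diff=0 [OK], height=0
  node 21: h_left=0, h_right=-1, diff=1 [OK], height=1
  node 17: h_left=1, h_right=1, diff=0 [OK], height=2
  node 29: h_left=-1, h_right=-1, diff=0 [OK], height=0
  node 32: h_left=0, h_right=-1, diff=1 [OK], height=1
  node 36: h_left=-1, h_right=-1, diff=0 [OK], height=0
  node 37: h_left=0, h_right=-1, diff=1 [OK], height=1
  node 34: h_left=1, h_right=1, diff=0 [OK], height=2
  node 28: h_left=2, h_right=2, diff=0 [OK], height=3
All nodes satisfy the balance condition.
Result: Balanced


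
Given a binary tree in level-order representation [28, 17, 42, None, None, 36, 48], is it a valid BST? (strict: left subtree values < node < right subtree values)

Level-order array: [28, 17, 42, None, None, 36, 48]
Validate using subtree bounds (lo, hi): at each node, require lo < value < hi,
then recurse left with hi=value and right with lo=value.
Preorder trace (stopping at first violation):
  at node 28 with bounds (-inf, +inf): OK
  at node 17 with bounds (-inf, 28): OK
  at node 42 with bounds (28, +inf): OK
  at node 36 with bounds (28, 42): OK
  at node 48 with bounds (42, +inf): OK
No violation found at any node.
Result: Valid BST


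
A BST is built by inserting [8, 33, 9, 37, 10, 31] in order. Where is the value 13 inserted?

Starting tree (level order): [8, None, 33, 9, 37, None, 10, None, None, None, 31]
Insertion path: 8 -> 33 -> 9 -> 10 -> 31
Result: insert 13 as left child of 31
Final tree (level order): [8, None, 33, 9, 37, None, 10, None, None, None, 31, 13]


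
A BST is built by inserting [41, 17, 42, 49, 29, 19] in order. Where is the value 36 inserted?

Starting tree (level order): [41, 17, 42, None, 29, None, 49, 19]
Insertion path: 41 -> 17 -> 29
Result: insert 36 as right child of 29
Final tree (level order): [41, 17, 42, None, 29, None, 49, 19, 36]


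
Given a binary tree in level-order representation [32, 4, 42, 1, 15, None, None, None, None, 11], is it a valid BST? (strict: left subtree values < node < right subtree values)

Level-order array: [32, 4, 42, 1, 15, None, None, None, None, 11]
Validate using subtree bounds (lo, hi): at each node, require lo < value < hi,
then recurse left with hi=value and right with lo=value.
Preorder trace (stopping at first violation):
  at node 32 with bounds (-inf, +inf): OK
  at node 4 with bounds (-inf, 32): OK
  at node 1 with bounds (-inf, 4): OK
  at node 15 with bounds (4, 32): OK
  at node 11 with bounds (4, 15): OK
  at node 42 with bounds (32, +inf): OK
No violation found at any node.
Result: Valid BST


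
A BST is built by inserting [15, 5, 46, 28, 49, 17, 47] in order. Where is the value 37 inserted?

Starting tree (level order): [15, 5, 46, None, None, 28, 49, 17, None, 47]
Insertion path: 15 -> 46 -> 28
Result: insert 37 as right child of 28
Final tree (level order): [15, 5, 46, None, None, 28, 49, 17, 37, 47]


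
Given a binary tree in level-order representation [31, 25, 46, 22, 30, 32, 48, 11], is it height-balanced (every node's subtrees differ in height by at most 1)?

Tree (level-order array): [31, 25, 46, 22, 30, 32, 48, 11]
Definition: a tree is height-balanced if, at every node, |h(left) - h(right)| <= 1 (empty subtree has height -1).
Bottom-up per-node check:
  node 11: h_left=-1, h_right=-1, diff=0 [OK], height=0
  node 22: h_left=0, h_right=-1, diff=1 [OK], height=1
  node 30: h_left=-1, h_right=-1, diff=0 [OK], height=0
  node 25: h_left=1, h_right=0, diff=1 [OK], height=2
  node 32: h_left=-1, h_right=-1, diff=0 [OK], height=0
  node 48: h_left=-1, h_right=-1, diff=0 [OK], height=0
  node 46: h_left=0, h_right=0, diff=0 [OK], height=1
  node 31: h_left=2, h_right=1, diff=1 [OK], height=3
All nodes satisfy the balance condition.
Result: Balanced


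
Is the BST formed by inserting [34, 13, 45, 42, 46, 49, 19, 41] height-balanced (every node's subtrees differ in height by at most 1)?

Tree (level-order array): [34, 13, 45, None, 19, 42, 46, None, None, 41, None, None, 49]
Definition: a tree is height-balanced if, at every node, |h(left) - h(right)| <= 1 (empty subtree has height -1).
Bottom-up per-node check:
  node 19: h_left=-1, h_right=-1, diff=0 [OK], height=0
  node 13: h_left=-1, h_right=0, diff=1 [OK], height=1
  node 41: h_left=-1, h_right=-1, diff=0 [OK], height=0
  node 42: h_left=0, h_right=-1, diff=1 [OK], height=1
  node 49: h_left=-1, h_right=-1, diff=0 [OK], height=0
  node 46: h_left=-1, h_right=0, diff=1 [OK], height=1
  node 45: h_left=1, h_right=1, diff=0 [OK], height=2
  node 34: h_left=1, h_right=2, diff=1 [OK], height=3
All nodes satisfy the balance condition.
Result: Balanced


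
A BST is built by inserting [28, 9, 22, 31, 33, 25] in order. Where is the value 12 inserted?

Starting tree (level order): [28, 9, 31, None, 22, None, 33, None, 25]
Insertion path: 28 -> 9 -> 22
Result: insert 12 as left child of 22
Final tree (level order): [28, 9, 31, None, 22, None, 33, 12, 25]


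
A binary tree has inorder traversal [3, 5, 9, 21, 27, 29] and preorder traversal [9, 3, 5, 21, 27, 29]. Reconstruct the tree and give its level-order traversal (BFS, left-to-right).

Inorder:  [3, 5, 9, 21, 27, 29]
Preorder: [9, 3, 5, 21, 27, 29]
Algorithm: preorder visits root first, so consume preorder in order;
for each root, split the current inorder slice at that value into
left-subtree inorder and right-subtree inorder, then recurse.
Recursive splits:
  root=9; inorder splits into left=[3, 5], right=[21, 27, 29]
  root=3; inorder splits into left=[], right=[5]
  root=5; inorder splits into left=[], right=[]
  root=21; inorder splits into left=[], right=[27, 29]
  root=27; inorder splits into left=[], right=[29]
  root=29; inorder splits into left=[], right=[]
Reconstructed level-order: [9, 3, 21, 5, 27, 29]


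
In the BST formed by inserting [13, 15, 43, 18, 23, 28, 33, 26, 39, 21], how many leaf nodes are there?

Tree built from: [13, 15, 43, 18, 23, 28, 33, 26, 39, 21]
Tree (level-order array): [13, None, 15, None, 43, 18, None, None, 23, 21, 28, None, None, 26, 33, None, None, None, 39]
Rule: A leaf has 0 children.
Per-node child counts:
  node 13: 1 child(ren)
  node 15: 1 child(ren)
  node 43: 1 child(ren)
  node 18: 1 child(ren)
  node 23: 2 child(ren)
  node 21: 0 child(ren)
  node 28: 2 child(ren)
  node 26: 0 child(ren)
  node 33: 1 child(ren)
  node 39: 0 child(ren)
Matching nodes: [21, 26, 39]
Count of leaf nodes: 3


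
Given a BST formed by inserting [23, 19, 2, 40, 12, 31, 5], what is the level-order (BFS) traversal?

Tree insertion order: [23, 19, 2, 40, 12, 31, 5]
Tree (level-order array): [23, 19, 40, 2, None, 31, None, None, 12, None, None, 5]
BFS from the root, enqueuing left then right child of each popped node:
  queue [23] -> pop 23, enqueue [19, 40], visited so far: [23]
  queue [19, 40] -> pop 19, enqueue [2], visited so far: [23, 19]
  queue [40, 2] -> pop 40, enqueue [31], visited so far: [23, 19, 40]
  queue [2, 31] -> pop 2, enqueue [12], visited so far: [23, 19, 40, 2]
  queue [31, 12] -> pop 31, enqueue [none], visited so far: [23, 19, 40, 2, 31]
  queue [12] -> pop 12, enqueue [5], visited so far: [23, 19, 40, 2, 31, 12]
  queue [5] -> pop 5, enqueue [none], visited so far: [23, 19, 40, 2, 31, 12, 5]
Result: [23, 19, 40, 2, 31, 12, 5]


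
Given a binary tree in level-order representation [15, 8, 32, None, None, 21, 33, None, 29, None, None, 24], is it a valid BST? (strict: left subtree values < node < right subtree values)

Level-order array: [15, 8, 32, None, None, 21, 33, None, 29, None, None, 24]
Validate using subtree bounds (lo, hi): at each node, require lo < value < hi,
then recurse left with hi=value and right with lo=value.
Preorder trace (stopping at first violation):
  at node 15 with bounds (-inf, +inf): OK
  at node 8 with bounds (-inf, 15): OK
  at node 32 with bounds (15, +inf): OK
  at node 21 with bounds (15, 32): OK
  at node 29 with bounds (21, 32): OK
  at node 24 with bounds (21, 29): OK
  at node 33 with bounds (32, +inf): OK
No violation found at any node.
Result: Valid BST


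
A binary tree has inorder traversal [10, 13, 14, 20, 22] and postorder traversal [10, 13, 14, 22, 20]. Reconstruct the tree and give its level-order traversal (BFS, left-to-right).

Inorder:   [10, 13, 14, 20, 22]
Postorder: [10, 13, 14, 22, 20]
Algorithm: postorder visits root last, so walk postorder right-to-left;
each value is the root of the current inorder slice — split it at that
value, recurse on the right subtree first, then the left.
Recursive splits:
  root=20; inorder splits into left=[10, 13, 14], right=[22]
  root=22; inorder splits into left=[], right=[]
  root=14; inorder splits into left=[10, 13], right=[]
  root=13; inorder splits into left=[10], right=[]
  root=10; inorder splits into left=[], right=[]
Reconstructed level-order: [20, 14, 22, 13, 10]


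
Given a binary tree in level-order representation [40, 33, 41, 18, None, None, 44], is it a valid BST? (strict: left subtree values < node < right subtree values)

Level-order array: [40, 33, 41, 18, None, None, 44]
Validate using subtree bounds (lo, hi): at each node, require lo < value < hi,
then recurse left with hi=value and right with lo=value.
Preorder trace (stopping at first violation):
  at node 40 with bounds (-inf, +inf): OK
  at node 33 with bounds (-inf, 40): OK
  at node 18 with bounds (-inf, 33): OK
  at node 41 with bounds (40, +inf): OK
  at node 44 with bounds (41, +inf): OK
No violation found at any node.
Result: Valid BST


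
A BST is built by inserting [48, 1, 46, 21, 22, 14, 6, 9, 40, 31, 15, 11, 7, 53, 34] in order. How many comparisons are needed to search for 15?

Search path for 15: 48 -> 1 -> 46 -> 21 -> 14 -> 15
Found: True
Comparisons: 6


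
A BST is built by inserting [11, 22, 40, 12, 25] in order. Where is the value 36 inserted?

Starting tree (level order): [11, None, 22, 12, 40, None, None, 25]
Insertion path: 11 -> 22 -> 40 -> 25
Result: insert 36 as right child of 25
Final tree (level order): [11, None, 22, 12, 40, None, None, 25, None, None, 36]


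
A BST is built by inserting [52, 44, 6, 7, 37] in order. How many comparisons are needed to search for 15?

Search path for 15: 52 -> 44 -> 6 -> 7 -> 37
Found: False
Comparisons: 5


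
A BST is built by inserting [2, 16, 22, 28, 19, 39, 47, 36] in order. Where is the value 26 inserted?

Starting tree (level order): [2, None, 16, None, 22, 19, 28, None, None, None, 39, 36, 47]
Insertion path: 2 -> 16 -> 22 -> 28
Result: insert 26 as left child of 28
Final tree (level order): [2, None, 16, None, 22, 19, 28, None, None, 26, 39, None, None, 36, 47]


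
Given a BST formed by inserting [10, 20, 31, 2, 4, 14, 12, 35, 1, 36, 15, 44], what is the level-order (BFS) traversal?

Tree insertion order: [10, 20, 31, 2, 4, 14, 12, 35, 1, 36, 15, 44]
Tree (level-order array): [10, 2, 20, 1, 4, 14, 31, None, None, None, None, 12, 15, None, 35, None, None, None, None, None, 36, None, 44]
BFS from the root, enqueuing left then right child of each popped node:
  queue [10] -> pop 10, enqueue [2, 20], visited so far: [10]
  queue [2, 20] -> pop 2, enqueue [1, 4], visited so far: [10, 2]
  queue [20, 1, 4] -> pop 20, enqueue [14, 31], visited so far: [10, 2, 20]
  queue [1, 4, 14, 31] -> pop 1, enqueue [none], visited so far: [10, 2, 20, 1]
  queue [4, 14, 31] -> pop 4, enqueue [none], visited so far: [10, 2, 20, 1, 4]
  queue [14, 31] -> pop 14, enqueue [12, 15], visited so far: [10, 2, 20, 1, 4, 14]
  queue [31, 12, 15] -> pop 31, enqueue [35], visited so far: [10, 2, 20, 1, 4, 14, 31]
  queue [12, 15, 35] -> pop 12, enqueue [none], visited so far: [10, 2, 20, 1, 4, 14, 31, 12]
  queue [15, 35] -> pop 15, enqueue [none], visited so far: [10, 2, 20, 1, 4, 14, 31, 12, 15]
  queue [35] -> pop 35, enqueue [36], visited so far: [10, 2, 20, 1, 4, 14, 31, 12, 15, 35]
  queue [36] -> pop 36, enqueue [44], visited so far: [10, 2, 20, 1, 4, 14, 31, 12, 15, 35, 36]
  queue [44] -> pop 44, enqueue [none], visited so far: [10, 2, 20, 1, 4, 14, 31, 12, 15, 35, 36, 44]
Result: [10, 2, 20, 1, 4, 14, 31, 12, 15, 35, 36, 44]


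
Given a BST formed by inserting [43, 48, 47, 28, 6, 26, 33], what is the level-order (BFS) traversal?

Tree insertion order: [43, 48, 47, 28, 6, 26, 33]
Tree (level-order array): [43, 28, 48, 6, 33, 47, None, None, 26]
BFS from the root, enqueuing left then right child of each popped node:
  queue [43] -> pop 43, enqueue [28, 48], visited so far: [43]
  queue [28, 48] -> pop 28, enqueue [6, 33], visited so far: [43, 28]
  queue [48, 6, 33] -> pop 48, enqueue [47], visited so far: [43, 28, 48]
  queue [6, 33, 47] -> pop 6, enqueue [26], visited so far: [43, 28, 48, 6]
  queue [33, 47, 26] -> pop 33, enqueue [none], visited so far: [43, 28, 48, 6, 33]
  queue [47, 26] -> pop 47, enqueue [none], visited so far: [43, 28, 48, 6, 33, 47]
  queue [26] -> pop 26, enqueue [none], visited so far: [43, 28, 48, 6, 33, 47, 26]
Result: [43, 28, 48, 6, 33, 47, 26]


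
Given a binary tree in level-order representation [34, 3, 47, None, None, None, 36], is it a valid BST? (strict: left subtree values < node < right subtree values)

Level-order array: [34, 3, 47, None, None, None, 36]
Validate using subtree bounds (lo, hi): at each node, require lo < value < hi,
then recurse left with hi=value and right with lo=value.
Preorder trace (stopping at first violation):
  at node 34 with bounds (-inf, +inf): OK
  at node 3 with bounds (-inf, 34): OK
  at node 47 with bounds (34, +inf): OK
  at node 36 with bounds (47, +inf): VIOLATION
Node 36 violates its bound: not (47 < 36 < +inf).
Result: Not a valid BST


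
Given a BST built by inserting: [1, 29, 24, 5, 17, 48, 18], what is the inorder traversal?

Tree insertion order: [1, 29, 24, 5, 17, 48, 18]
Tree (level-order array): [1, None, 29, 24, 48, 5, None, None, None, None, 17, None, 18]
Inorder traversal: [1, 5, 17, 18, 24, 29, 48]


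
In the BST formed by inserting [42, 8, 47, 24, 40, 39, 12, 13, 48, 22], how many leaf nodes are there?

Tree built from: [42, 8, 47, 24, 40, 39, 12, 13, 48, 22]
Tree (level-order array): [42, 8, 47, None, 24, None, 48, 12, 40, None, None, None, 13, 39, None, None, 22]
Rule: A leaf has 0 children.
Per-node child counts:
  node 42: 2 child(ren)
  node 8: 1 child(ren)
  node 24: 2 child(ren)
  node 12: 1 child(ren)
  node 13: 1 child(ren)
  node 22: 0 child(ren)
  node 40: 1 child(ren)
  node 39: 0 child(ren)
  node 47: 1 child(ren)
  node 48: 0 child(ren)
Matching nodes: [22, 39, 48]
Count of leaf nodes: 3


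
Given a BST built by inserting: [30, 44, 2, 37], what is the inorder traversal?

Tree insertion order: [30, 44, 2, 37]
Tree (level-order array): [30, 2, 44, None, None, 37]
Inorder traversal: [2, 30, 37, 44]


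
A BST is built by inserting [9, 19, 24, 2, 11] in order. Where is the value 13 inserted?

Starting tree (level order): [9, 2, 19, None, None, 11, 24]
Insertion path: 9 -> 19 -> 11
Result: insert 13 as right child of 11
Final tree (level order): [9, 2, 19, None, None, 11, 24, None, 13]


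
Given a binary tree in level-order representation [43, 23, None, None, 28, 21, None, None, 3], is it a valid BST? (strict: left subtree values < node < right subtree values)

Level-order array: [43, 23, None, None, 28, 21, None, None, 3]
Validate using subtree bounds (lo, hi): at each node, require lo < value < hi,
then recurse left with hi=value and right with lo=value.
Preorder trace (stopping at first violation):
  at node 43 with bounds (-inf, +inf): OK
  at node 23 with bounds (-inf, 43): OK
  at node 28 with bounds (23, 43): OK
  at node 21 with bounds (23, 28): VIOLATION
Node 21 violates its bound: not (23 < 21 < 28).
Result: Not a valid BST


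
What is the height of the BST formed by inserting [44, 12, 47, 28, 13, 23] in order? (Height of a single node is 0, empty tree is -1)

Insertion order: [44, 12, 47, 28, 13, 23]
Tree (level-order array): [44, 12, 47, None, 28, None, None, 13, None, None, 23]
Compute height bottom-up (empty subtree = -1):
  height(23) = 1 + max(-1, -1) = 0
  height(13) = 1 + max(-1, 0) = 1
  height(28) = 1 + max(1, -1) = 2
  height(12) = 1 + max(-1, 2) = 3
  height(47) = 1 + max(-1, -1) = 0
  height(44) = 1 + max(3, 0) = 4
Height = 4


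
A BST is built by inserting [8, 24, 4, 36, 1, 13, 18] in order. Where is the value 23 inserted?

Starting tree (level order): [8, 4, 24, 1, None, 13, 36, None, None, None, 18]
Insertion path: 8 -> 24 -> 13 -> 18
Result: insert 23 as right child of 18
Final tree (level order): [8, 4, 24, 1, None, 13, 36, None, None, None, 18, None, None, None, 23]
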